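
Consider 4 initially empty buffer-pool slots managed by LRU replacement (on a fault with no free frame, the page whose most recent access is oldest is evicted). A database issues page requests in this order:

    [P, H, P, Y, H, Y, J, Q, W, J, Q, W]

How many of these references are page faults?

6

P: miss, frames (P)
H: miss, frames (P H)
P: hit
Y: miss, frames (H P Y)
H: hit
Y: hit
J: miss, frames (P H Y J)
Q: miss, evict P, frames (H Y J Q)
W: miss, evict H, frames (Y J Q W)
J: hit
Q: hit
W: hit
Page faults: 6.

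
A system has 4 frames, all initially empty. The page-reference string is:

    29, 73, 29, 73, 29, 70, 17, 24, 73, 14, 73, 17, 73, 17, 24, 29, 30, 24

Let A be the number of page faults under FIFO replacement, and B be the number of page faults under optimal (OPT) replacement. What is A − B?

Under FIFO: F F . . . F F F . F F . . . . F F F → 10 faults.
Under OPT: F F . . . F F F . F . . . . . F F . → 8 faults.
A − B = 10 − 8 = 2.

2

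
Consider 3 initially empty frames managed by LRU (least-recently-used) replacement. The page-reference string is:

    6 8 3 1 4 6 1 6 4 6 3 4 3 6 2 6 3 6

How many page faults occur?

8

6 → fault, frames (6)
8 → fault, frames (6 8)
3 → fault, frames (6 8 3)
1 → fault, evict 6, frames (8 3 1)
4 → fault, evict 8, frames (3 1 4)
6 → fault, evict 3, frames (1 4 6)
1 → hit
6 → hit
4 → hit
6 → hit
3 → fault, evict 1, frames (4 6 3)
4 → hit
3 → hit
6 → hit
2 → fault, evict 4, frames (3 6 2)
6 → hit
3 → hit
6 → hit
Page faults: 8.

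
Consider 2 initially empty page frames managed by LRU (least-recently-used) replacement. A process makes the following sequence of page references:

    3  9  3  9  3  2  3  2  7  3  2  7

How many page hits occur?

3: miss, frames (3)
9: miss, frames (3 9)
3: hit
9: hit
3: hit
2: miss, evict 9, frames (3 2)
3: hit
2: hit
7: miss, evict 3, frames (2 7)
3: miss, evict 2, frames (7 3)
2: miss, evict 7, frames (3 2)
7: miss, evict 3, frames (2 7)
Hits: 5.

5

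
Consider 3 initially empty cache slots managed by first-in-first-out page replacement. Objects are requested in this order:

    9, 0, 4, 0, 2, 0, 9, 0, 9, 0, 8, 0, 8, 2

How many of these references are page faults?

9 -> fault, frames {9}
0 -> fault, frames {9,0}
4 -> fault, frames {9,0,4}
0 -> hit
2 -> fault, evict 9, frames {0,4,2}
0 -> hit
9 -> fault, evict 0, frames {4,2,9}
0 -> fault, evict 4, frames {2,9,0}
9 -> hit
0 -> hit
8 -> fault, evict 2, frames {9,0,8}
0 -> hit
8 -> hit
2 -> fault, evict 9, frames {0,8,2}
Page faults: 8.

8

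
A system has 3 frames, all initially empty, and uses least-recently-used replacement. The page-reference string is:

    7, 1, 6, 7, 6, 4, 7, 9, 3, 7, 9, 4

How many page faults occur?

7

7: miss, frames (7)
1: miss, frames (7 1)
6: miss, frames (7 1 6)
7: hit
6: hit
4: miss, evict 1, frames (7 6 4)
7: hit
9: miss, evict 6, frames (4 7 9)
3: miss, evict 4, frames (7 9 3)
7: hit
9: hit
4: miss, evict 3, frames (7 9 4)
Page faults: 7.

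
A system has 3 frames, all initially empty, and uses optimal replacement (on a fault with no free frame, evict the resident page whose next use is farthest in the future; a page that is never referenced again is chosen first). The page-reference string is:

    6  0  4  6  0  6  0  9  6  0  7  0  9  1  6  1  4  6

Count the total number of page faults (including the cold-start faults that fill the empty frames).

8

6 → miss, frames (6)
0 → miss, frames (6 0)
4 → miss, frames (6 0 4)
6 → hit
0 → hit
6 → hit
0 → hit
9 → miss, evict 4, frames (6 0 9)
6 → hit
0 → hit
7 → miss, evict 6, frames (0 9 7)
0 → hit
9 → hit
1 → miss, evict 7, frames (0 9 1)
6 → miss, evict 9, frames (0 1 6)
1 → hit
4 → miss, evict 1, frames (0 6 4)
6 → hit
Page faults: 8.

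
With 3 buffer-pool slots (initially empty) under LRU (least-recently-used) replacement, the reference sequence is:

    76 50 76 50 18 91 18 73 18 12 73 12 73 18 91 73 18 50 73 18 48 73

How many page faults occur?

9

76: miss, frames [76]
50: miss, frames [76, 50]
76: hit
50: hit
18: miss, frames [76, 50, 18]
91: miss, evict 76, frames [50, 18, 91]
18: hit
73: miss, evict 50, frames [91, 18, 73]
18: hit
12: miss, evict 91, frames [73, 18, 12]
73: hit
12: hit
73: hit
18: hit
91: miss, evict 12, frames [73, 18, 91]
73: hit
18: hit
50: miss, evict 91, frames [73, 18, 50]
73: hit
18: hit
48: miss, evict 50, frames [73, 18, 48]
73: hit
Page faults: 9.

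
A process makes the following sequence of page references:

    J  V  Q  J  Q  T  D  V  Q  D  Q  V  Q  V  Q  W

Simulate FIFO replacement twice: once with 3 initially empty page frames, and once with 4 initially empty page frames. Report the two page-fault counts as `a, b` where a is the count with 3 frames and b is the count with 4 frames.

8, 6

3 frames: F F F . . F F F F . . . . . . F → 8 faults.
4 frames: F F F . . F F . . . . . . . . F → 6 faults.
6 < 8: adding a frame reduced faults, as is typical.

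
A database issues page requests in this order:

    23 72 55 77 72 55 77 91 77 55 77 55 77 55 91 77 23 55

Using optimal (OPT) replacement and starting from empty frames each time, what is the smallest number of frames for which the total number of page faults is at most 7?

3

f=1: 18 faults
f=2: 10 faults
f=3: 6 faults
f=4: 5 faults
f=5: 5 faults
Smallest f with faults ≤ 7 is 3.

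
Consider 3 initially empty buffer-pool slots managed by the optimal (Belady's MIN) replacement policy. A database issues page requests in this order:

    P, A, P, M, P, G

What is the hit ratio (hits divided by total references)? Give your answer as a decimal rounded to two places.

0.33

P → fault, frames (P)
A → fault, frames (P A)
P → hit
M → fault, frames (P A M)
P → hit
G → fault, evict M, frames (P A G)
Hits: 2 of 6 references → 2/6 = 0.3333.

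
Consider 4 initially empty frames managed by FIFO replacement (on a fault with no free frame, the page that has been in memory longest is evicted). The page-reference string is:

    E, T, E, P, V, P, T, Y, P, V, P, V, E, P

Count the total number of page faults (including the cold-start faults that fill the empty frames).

E → miss, frames {E}
T → miss, frames {E,T}
E → hit
P → miss, frames {E,T,P}
V → miss, frames {E,T,P,V}
P → hit
T → hit
Y → miss, evict E, frames {T,P,V,Y}
P → hit
V → hit
P → hit
V → hit
E → miss, evict T, frames {P,V,Y,E}
P → hit
Page faults: 6.

6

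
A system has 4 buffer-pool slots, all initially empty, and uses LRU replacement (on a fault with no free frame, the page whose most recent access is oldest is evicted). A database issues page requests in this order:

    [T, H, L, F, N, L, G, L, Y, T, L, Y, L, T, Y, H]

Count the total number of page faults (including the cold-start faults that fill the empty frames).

T → fault, frames (T)
H → fault, frames (T H)
L → fault, frames (T H L)
F → fault, frames (T H L F)
N → fault, evict T, frames (H L F N)
L → hit
G → fault, evict H, frames (F N L G)
L → hit
Y → fault, evict F, frames (N G L Y)
T → fault, evict N, frames (G L Y T)
L → hit
Y → hit
L → hit
T → hit
Y → hit
H → fault, evict G, frames (L T Y H)
Page faults: 9.

9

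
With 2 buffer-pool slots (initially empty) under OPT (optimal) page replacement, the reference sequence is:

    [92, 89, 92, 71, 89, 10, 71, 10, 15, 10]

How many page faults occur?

92: miss, frames {92}
89: miss, frames {92,89}
92: hit
71: miss, evict 92, frames {89,71}
89: hit
10: miss, evict 89, frames {71,10}
71: hit
10: hit
15: miss, evict 71, frames {10,15}
10: hit
Page faults: 5.

5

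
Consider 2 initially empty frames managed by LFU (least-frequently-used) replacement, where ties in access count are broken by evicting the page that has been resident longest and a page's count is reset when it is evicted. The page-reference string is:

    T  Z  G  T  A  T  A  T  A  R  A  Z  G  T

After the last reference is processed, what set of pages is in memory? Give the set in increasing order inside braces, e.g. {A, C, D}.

{A, T}

T: fault, frames (T)
Z: fault, frames (T Z)
G: fault, evict T, frames (Z G)
T: fault, evict Z, frames (G T)
A: fault, evict G, frames (T A)
T: hit
A: hit
T: hit
A: hit
R: fault, evict T, frames (A R)
A: hit
Z: fault, evict R, frames (A Z)
G: fault, evict Z, frames (A G)
T: fault, evict G, frames (A T)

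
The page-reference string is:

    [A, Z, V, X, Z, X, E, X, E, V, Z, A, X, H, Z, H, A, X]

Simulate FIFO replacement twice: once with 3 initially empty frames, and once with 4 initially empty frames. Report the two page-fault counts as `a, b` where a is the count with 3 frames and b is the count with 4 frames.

3 frames: F F F F . . F . . . F F F F F . F F → 12 faults.
4 frames: F F F F . . F . . . . F . F F . . F → 9 faults.
9 < 12: adding a frame reduced faults, as is typical.

12, 9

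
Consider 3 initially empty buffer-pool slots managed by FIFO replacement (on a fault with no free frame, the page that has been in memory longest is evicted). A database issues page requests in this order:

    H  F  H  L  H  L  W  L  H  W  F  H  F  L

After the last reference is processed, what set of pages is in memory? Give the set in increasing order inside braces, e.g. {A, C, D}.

{F, H, L}

H → miss, frames [H]
F → miss, frames [H, F]
H → hit
L → miss, frames [H, F, L]
H → hit
L → hit
W → miss, evict H, frames [F, L, W]
L → hit
H → miss, evict F, frames [L, W, H]
W → hit
F → miss, evict L, frames [W, H, F]
H → hit
F → hit
L → miss, evict W, frames [H, F, L]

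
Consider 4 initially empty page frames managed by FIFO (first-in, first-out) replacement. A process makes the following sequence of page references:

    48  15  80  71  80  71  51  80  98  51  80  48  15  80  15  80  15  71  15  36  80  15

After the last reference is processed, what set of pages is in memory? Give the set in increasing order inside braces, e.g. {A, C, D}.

48 -> fault, frames [48]
15 -> fault, frames [48, 15]
80 -> fault, frames [48, 15, 80]
71 -> fault, frames [48, 15, 80, 71]
80 -> hit
71 -> hit
51 -> fault, evict 48, frames [15, 80, 71, 51]
80 -> hit
98 -> fault, evict 15, frames [80, 71, 51, 98]
51 -> hit
80 -> hit
48 -> fault, evict 80, frames [71, 51, 98, 48]
15 -> fault, evict 71, frames [51, 98, 48, 15]
80 -> fault, evict 51, frames [98, 48, 15, 80]
15 -> hit
80 -> hit
15 -> hit
71 -> fault, evict 98, frames [48, 15, 80, 71]
15 -> hit
36 -> fault, evict 48, frames [15, 80, 71, 36]
80 -> hit
15 -> hit

{15, 36, 71, 80}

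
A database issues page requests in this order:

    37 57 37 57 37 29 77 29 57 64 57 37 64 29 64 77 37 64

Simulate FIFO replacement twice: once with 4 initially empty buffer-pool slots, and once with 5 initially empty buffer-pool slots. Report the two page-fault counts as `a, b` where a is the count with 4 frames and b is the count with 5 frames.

6, 5

4 frames: F F . . . F F . . F . F . . . . . . → 6 faults.
5 frames: F F . . . F F . . F . . . . . . . . → 5 faults.
5 < 6: adding a frame reduced faults, as is typical.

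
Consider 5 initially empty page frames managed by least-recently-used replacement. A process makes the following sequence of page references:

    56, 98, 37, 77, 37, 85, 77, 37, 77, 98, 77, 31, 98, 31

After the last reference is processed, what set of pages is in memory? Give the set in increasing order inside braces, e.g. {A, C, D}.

{31, 37, 77, 85, 98}

56 -> fault, frames [56]
98 -> fault, frames [56, 98]
37 -> fault, frames [56, 98, 37]
77 -> fault, frames [56, 98, 37, 77]
37 -> hit
85 -> fault, frames [56, 98, 77, 37, 85]
77 -> hit
37 -> hit
77 -> hit
98 -> hit
77 -> hit
31 -> fault, evict 56, frames [85, 37, 98, 77, 31]
98 -> hit
31 -> hit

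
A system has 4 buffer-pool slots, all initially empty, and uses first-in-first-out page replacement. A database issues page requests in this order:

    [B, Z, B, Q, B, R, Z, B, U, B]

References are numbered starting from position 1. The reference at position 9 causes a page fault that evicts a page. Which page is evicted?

pos 1: B -> fault, frames (B)
pos 2: Z -> fault, frames (B Z)
pos 3: B -> hit
pos 4: Q -> fault, frames (B Z Q)
pos 5: B -> hit
pos 6: R -> fault, frames (B Z Q R)
pos 7: Z -> hit
pos 8: B -> hit
pos 9: U -> fault, evict B, frames (Z Q R U)
At position 9, page B is evicted.

B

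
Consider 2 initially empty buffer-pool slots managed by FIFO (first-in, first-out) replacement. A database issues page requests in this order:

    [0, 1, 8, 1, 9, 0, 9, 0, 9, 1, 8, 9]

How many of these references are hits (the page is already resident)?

0: miss, frames [0]
1: miss, frames [0, 1]
8: miss, evict 0, frames [1, 8]
1: hit
9: miss, evict 1, frames [8, 9]
0: miss, evict 8, frames [9, 0]
9: hit
0: hit
9: hit
1: miss, evict 9, frames [0, 1]
8: miss, evict 0, frames [1, 8]
9: miss, evict 1, frames [8, 9]
Hits: 4.

4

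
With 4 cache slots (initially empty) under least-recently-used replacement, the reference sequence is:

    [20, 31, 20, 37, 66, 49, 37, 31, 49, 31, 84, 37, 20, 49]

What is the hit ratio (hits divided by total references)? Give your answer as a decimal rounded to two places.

0.36

20 -> fault, frames (20)
31 -> fault, frames (20 31)
20 -> hit
37 -> fault, frames (31 20 37)
66 -> fault, frames (31 20 37 66)
49 -> fault, evict 31, frames (20 37 66 49)
37 -> hit
31 -> fault, evict 20, frames (66 49 37 31)
49 -> hit
31 -> hit
84 -> fault, evict 66, frames (37 49 31 84)
37 -> hit
20 -> fault, evict 49, frames (31 84 37 20)
49 -> fault, evict 31, frames (84 37 20 49)
Hits: 5 of 14 references → 5/14 = 0.3571.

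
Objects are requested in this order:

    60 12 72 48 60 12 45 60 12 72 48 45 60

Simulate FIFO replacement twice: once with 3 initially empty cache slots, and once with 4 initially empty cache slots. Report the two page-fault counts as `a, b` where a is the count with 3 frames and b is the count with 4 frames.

3 frames: F F F F F F F . . F F . F → 10 faults.
4 frames: F F F F . . F F F F F F F → 11 faults.
11 > 10: adding a frame increased faults — Belady's anomaly.

10, 11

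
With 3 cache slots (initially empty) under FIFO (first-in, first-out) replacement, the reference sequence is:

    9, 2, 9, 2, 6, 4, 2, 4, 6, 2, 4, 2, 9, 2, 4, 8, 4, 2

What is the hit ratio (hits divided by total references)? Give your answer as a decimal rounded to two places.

9 → miss, frames [9]
2 → miss, frames [9, 2]
9 → hit
2 → hit
6 → miss, frames [9, 2, 6]
4 → miss, evict 9, frames [2, 6, 4]
2 → hit
4 → hit
6 → hit
2 → hit
4 → hit
2 → hit
9 → miss, evict 2, frames [6, 4, 9]
2 → miss, evict 6, frames [4, 9, 2]
4 → hit
8 → miss, evict 4, frames [9, 2, 8]
4 → miss, evict 9, frames [2, 8, 4]
2 → hit
Hits: 10 of 18 references → 10/18 = 0.5556.

0.56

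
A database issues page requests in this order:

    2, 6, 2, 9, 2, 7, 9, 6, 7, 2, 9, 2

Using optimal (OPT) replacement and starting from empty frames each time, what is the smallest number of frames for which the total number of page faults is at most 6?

3

f=1: 12 faults
f=2: 7 faults
f=3: 5 faults
f=4: 4 faults
Smallest f with faults ≤ 6 is 3.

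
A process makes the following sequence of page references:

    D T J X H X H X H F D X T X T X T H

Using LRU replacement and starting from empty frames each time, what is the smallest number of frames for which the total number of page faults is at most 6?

f=1: 18 faults
f=2: 10 faults
f=3: 10 faults
f=4: 9 faults
f=5: 8 faults
f=6: 6 faults
Smallest f with faults ≤ 6 is 6.

6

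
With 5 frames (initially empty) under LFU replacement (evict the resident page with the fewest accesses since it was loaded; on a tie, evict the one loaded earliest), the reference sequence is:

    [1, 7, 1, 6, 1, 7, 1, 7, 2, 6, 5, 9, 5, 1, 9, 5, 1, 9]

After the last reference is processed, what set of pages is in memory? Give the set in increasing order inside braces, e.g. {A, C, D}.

1 → miss, frames [1]
7 → miss, frames [1, 7]
1 → hit
6 → miss, frames [1, 7, 6]
1 → hit
7 → hit
1 → hit
7 → hit
2 → miss, frames [1, 7, 6, 2]
6 → hit
5 → miss, frames [1, 7, 6, 2, 5]
9 → miss, evict 2, frames [1, 7, 6, 5, 9]
5 → hit
1 → hit
9 → hit
5 → hit
1 → hit
9 → hit

{1, 5, 6, 7, 9}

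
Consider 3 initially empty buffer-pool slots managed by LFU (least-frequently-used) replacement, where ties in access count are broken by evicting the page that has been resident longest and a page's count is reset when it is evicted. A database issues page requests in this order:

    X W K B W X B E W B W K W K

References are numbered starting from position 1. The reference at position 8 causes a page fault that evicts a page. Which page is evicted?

X

pos 1: X: miss, frames [X]
pos 2: W: miss, frames [X, W]
pos 3: K: miss, frames [X, W, K]
pos 4: B: miss, evict X, frames [W, K, B]
pos 5: W: hit
pos 6: X: miss, evict K, frames [W, B, X]
pos 7: B: hit
pos 8: E: miss, evict X, frames [W, B, E]
At position 8, page X is evicted.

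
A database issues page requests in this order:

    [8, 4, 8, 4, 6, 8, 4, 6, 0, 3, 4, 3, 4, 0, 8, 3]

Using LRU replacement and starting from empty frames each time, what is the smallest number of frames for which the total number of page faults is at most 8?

3

f=1: 16 faults
f=2: 12 faults
f=3: 8 faults
f=4: 6 faults
f=5: 5 faults
Smallest f with faults ≤ 8 is 3.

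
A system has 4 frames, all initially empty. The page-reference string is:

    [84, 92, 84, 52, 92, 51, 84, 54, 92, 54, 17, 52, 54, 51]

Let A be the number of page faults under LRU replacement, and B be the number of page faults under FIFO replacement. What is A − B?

Under LRU: F F . F . F . F . . F F . F → 8 faults.
Under FIFO: F F . F . F . F . . F . . . → 6 faults.
A − B = 8 − 6 = 2.

2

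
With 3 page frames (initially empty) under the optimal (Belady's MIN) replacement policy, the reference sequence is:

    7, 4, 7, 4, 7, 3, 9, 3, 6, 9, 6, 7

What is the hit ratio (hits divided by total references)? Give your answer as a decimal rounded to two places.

7 -> miss, frames {7}
4 -> miss, frames {7,4}
7 -> hit
4 -> hit
7 -> hit
3 -> miss, frames {7,4,3}
9 -> miss, evict 4, frames {7,3,9}
3 -> hit
6 -> miss, evict 3, frames {7,9,6}
9 -> hit
6 -> hit
7 -> hit
Hits: 7 of 12 references → 7/12 = 0.5833.

0.58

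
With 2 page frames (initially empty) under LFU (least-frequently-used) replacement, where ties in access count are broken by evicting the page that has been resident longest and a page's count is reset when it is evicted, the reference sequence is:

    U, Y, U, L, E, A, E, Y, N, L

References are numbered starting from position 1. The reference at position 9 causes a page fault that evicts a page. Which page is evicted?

Y

pos 1: U: miss, frames [U]
pos 2: Y: miss, frames [U, Y]
pos 3: U: hit
pos 4: L: miss, evict Y, frames [U, L]
pos 5: E: miss, evict L, frames [U, E]
pos 6: A: miss, evict E, frames [U, A]
pos 7: E: miss, evict A, frames [U, E]
pos 8: Y: miss, evict E, frames [U, Y]
pos 9: N: miss, evict Y, frames [U, N]
At position 9, page Y is evicted.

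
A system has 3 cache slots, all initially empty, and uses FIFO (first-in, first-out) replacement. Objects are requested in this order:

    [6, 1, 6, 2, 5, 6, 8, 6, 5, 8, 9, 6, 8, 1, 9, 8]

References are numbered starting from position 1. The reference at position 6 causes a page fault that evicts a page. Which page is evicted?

pos 1: 6 → fault, frames (6)
pos 2: 1 → fault, frames (6 1)
pos 3: 6 → hit
pos 4: 2 → fault, frames (6 1 2)
pos 5: 5 → fault, evict 6, frames (1 2 5)
pos 6: 6 → fault, evict 1, frames (2 5 6)
At position 6, page 1 is evicted.

1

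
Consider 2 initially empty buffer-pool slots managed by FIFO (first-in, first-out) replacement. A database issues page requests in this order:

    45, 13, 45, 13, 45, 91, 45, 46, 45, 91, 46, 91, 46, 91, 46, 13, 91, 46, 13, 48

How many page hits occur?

45 → fault, frames {45}
13 → fault, frames {45,13}
45 → hit
13 → hit
45 → hit
91 → fault, evict 45, frames {13,91}
45 → fault, evict 13, frames {91,45}
46 → fault, evict 91, frames {45,46}
45 → hit
91 → fault, evict 45, frames {46,91}
46 → hit
91 → hit
46 → hit
91 → hit
46 → hit
13 → fault, evict 46, frames {91,13}
91 → hit
46 → fault, evict 91, frames {13,46}
13 → hit
48 → fault, evict 13, frames {46,48}
Hits: 11.

11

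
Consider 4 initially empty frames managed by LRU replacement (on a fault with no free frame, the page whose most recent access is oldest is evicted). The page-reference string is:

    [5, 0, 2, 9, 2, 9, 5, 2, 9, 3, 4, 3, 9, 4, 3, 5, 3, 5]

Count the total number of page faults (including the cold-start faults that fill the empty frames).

7

5: fault, frames (5)
0: fault, frames (5 0)
2: fault, frames (5 0 2)
9: fault, frames (5 0 2 9)
2: hit
9: hit
5: hit
2: hit
9: hit
3: fault, evict 0, frames (5 2 9 3)
4: fault, evict 5, frames (2 9 3 4)
3: hit
9: hit
4: hit
3: hit
5: fault, evict 2, frames (9 4 3 5)
3: hit
5: hit
Page faults: 7.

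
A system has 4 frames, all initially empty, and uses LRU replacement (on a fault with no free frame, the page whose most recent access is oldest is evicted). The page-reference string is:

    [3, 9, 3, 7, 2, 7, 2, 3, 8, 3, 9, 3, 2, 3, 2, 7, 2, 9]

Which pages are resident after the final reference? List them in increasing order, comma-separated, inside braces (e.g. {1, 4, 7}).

{2, 3, 7, 9}

3: miss, frames {3}
9: miss, frames {3,9}
3: hit
7: miss, frames {9,3,7}
2: miss, frames {9,3,7,2}
7: hit
2: hit
3: hit
8: miss, evict 9, frames {7,2,3,8}
3: hit
9: miss, evict 7, frames {2,8,3,9}
3: hit
2: hit
3: hit
2: hit
7: miss, evict 8, frames {9,3,2,7}
2: hit
9: hit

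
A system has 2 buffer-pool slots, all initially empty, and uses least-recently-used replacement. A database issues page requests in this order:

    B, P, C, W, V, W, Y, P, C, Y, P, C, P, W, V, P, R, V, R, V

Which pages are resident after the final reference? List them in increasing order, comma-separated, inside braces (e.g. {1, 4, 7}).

{R, V}

B: miss, frames [B]
P: miss, frames [B, P]
C: miss, evict B, frames [P, C]
W: miss, evict P, frames [C, W]
V: miss, evict C, frames [W, V]
W: hit
Y: miss, evict V, frames [W, Y]
P: miss, evict W, frames [Y, P]
C: miss, evict Y, frames [P, C]
Y: miss, evict P, frames [C, Y]
P: miss, evict C, frames [Y, P]
C: miss, evict Y, frames [P, C]
P: hit
W: miss, evict C, frames [P, W]
V: miss, evict P, frames [W, V]
P: miss, evict W, frames [V, P]
R: miss, evict V, frames [P, R]
V: miss, evict P, frames [R, V]
R: hit
V: hit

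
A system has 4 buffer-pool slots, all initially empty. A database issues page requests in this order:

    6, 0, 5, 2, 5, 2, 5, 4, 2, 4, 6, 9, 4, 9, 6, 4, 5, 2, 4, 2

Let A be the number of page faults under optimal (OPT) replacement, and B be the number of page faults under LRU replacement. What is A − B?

Under OPT: F F F F . . . F . . . F . . . . . F . . → 7 faults.
Under LRU: F F F F . . . F . . F F . . . . F F . . → 9 faults.
A − B = 7 − 9 = -2.

-2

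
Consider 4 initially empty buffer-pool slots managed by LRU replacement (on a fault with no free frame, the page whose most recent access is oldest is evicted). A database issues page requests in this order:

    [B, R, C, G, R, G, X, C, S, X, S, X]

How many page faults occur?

6

B → miss, frames [B]
R → miss, frames [B, R]
C → miss, frames [B, R, C]
G → miss, frames [B, R, C, G]
R → hit
G → hit
X → miss, evict B, frames [C, R, G, X]
C → hit
S → miss, evict R, frames [G, X, C, S]
X → hit
S → hit
X → hit
Page faults: 6.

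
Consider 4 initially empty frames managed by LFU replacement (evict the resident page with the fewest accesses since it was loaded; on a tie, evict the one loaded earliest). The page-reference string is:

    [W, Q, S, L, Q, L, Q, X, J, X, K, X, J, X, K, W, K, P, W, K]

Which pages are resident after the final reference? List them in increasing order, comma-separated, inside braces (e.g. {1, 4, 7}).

{K, L, Q, X}

W -> miss, frames [W]
Q -> miss, frames [W, Q]
S -> miss, frames [W, Q, S]
L -> miss, frames [W, Q, S, L]
Q -> hit
L -> hit
Q -> hit
X -> miss, evict W, frames [Q, S, L, X]
J -> miss, evict S, frames [Q, L, X, J]
X -> hit
K -> miss, evict J, frames [Q, L, X, K]
X -> hit
J -> miss, evict K, frames [Q, L, X, J]
X -> hit
K -> miss, evict J, frames [Q, L, X, K]
W -> miss, evict K, frames [Q, L, X, W]
K -> miss, evict W, frames [Q, L, X, K]
P -> miss, evict K, frames [Q, L, X, P]
W -> miss, evict P, frames [Q, L, X, W]
K -> miss, evict W, frames [Q, L, X, K]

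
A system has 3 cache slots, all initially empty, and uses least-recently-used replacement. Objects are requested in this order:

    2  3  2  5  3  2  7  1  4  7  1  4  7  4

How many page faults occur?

6

2 → fault, frames (2)
3 → fault, frames (2 3)
2 → hit
5 → fault, frames (3 2 5)
3 → hit
2 → hit
7 → fault, evict 5, frames (3 2 7)
1 → fault, evict 3, frames (2 7 1)
4 → fault, evict 2, frames (7 1 4)
7 → hit
1 → hit
4 → hit
7 → hit
4 → hit
Page faults: 6.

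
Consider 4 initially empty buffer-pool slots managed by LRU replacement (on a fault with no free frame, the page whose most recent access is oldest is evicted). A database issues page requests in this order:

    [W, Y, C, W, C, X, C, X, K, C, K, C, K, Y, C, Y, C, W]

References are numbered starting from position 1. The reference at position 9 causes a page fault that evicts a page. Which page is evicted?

Y

pos 1: W: miss, frames {W}
pos 2: Y: miss, frames {W,Y}
pos 3: C: miss, frames {W,Y,C}
pos 4: W: hit
pos 5: C: hit
pos 6: X: miss, frames {Y,W,C,X}
pos 7: C: hit
pos 8: X: hit
pos 9: K: miss, evict Y, frames {W,C,X,K}
At position 9, page Y is evicted.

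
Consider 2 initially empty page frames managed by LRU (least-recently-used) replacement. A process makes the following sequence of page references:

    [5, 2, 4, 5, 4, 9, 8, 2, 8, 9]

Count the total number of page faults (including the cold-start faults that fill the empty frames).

5: fault, frames {5}
2: fault, frames {5,2}
4: fault, evict 5, frames {2,4}
5: fault, evict 2, frames {4,5}
4: hit
9: fault, evict 5, frames {4,9}
8: fault, evict 4, frames {9,8}
2: fault, evict 9, frames {8,2}
8: hit
9: fault, evict 2, frames {8,9}
Page faults: 8.

8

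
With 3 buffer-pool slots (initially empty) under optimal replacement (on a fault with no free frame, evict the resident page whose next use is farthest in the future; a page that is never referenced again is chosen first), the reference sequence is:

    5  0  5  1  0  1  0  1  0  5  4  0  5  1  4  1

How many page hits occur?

5 → miss, frames [5]
0 → miss, frames [5, 0]
5 → hit
1 → miss, frames [5, 0, 1]
0 → hit
1 → hit
0 → hit
1 → hit
0 → hit
5 → hit
4 → miss, evict 1, frames [5, 0, 4]
0 → hit
5 → hit
1 → miss, evict 0, frames [5, 4, 1]
4 → hit
1 → hit
Hits: 11.

11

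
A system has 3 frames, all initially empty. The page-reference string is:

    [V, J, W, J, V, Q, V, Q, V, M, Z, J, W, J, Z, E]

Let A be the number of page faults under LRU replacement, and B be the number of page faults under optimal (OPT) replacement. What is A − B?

1

Under LRU: F F F . . F . . . F F F F . . F → 9 faults.
Under OPT: F F F . . F . . . F F . F . . F → 8 faults.
A − B = 9 − 8 = 1.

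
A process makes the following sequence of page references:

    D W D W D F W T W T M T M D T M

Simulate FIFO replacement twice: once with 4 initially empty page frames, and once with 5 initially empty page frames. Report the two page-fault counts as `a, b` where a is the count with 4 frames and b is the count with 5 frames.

4 frames: F F . . . F . F . . F . . F . . → 6 faults.
5 frames: F F . . . F . F . . F . . . . . → 5 faults.
5 < 6: adding a frame reduced faults, as is typical.

6, 5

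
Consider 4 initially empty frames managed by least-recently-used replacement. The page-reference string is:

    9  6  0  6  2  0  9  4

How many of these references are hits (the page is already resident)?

3

9 -> miss, frames {9}
6 -> miss, frames {9,6}
0 -> miss, frames {9,6,0}
6 -> hit
2 -> miss, frames {9,0,6,2}
0 -> hit
9 -> hit
4 -> miss, evict 6, frames {2,0,9,4}
Hits: 3.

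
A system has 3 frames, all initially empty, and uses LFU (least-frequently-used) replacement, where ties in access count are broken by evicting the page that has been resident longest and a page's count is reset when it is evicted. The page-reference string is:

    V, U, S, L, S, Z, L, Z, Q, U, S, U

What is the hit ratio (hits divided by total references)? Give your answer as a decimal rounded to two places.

V → fault, frames {V}
U → fault, frames {V,U}
S → fault, frames {V,U,S}
L → fault, evict V, frames {U,S,L}
S → hit
Z → fault, evict U, frames {S,L,Z}
L → hit
Z → hit
Q → fault, evict S, frames {L,Z,Q}
U → fault, evict Q, frames {L,Z,U}
S → fault, evict U, frames {L,Z,S}
U → fault, evict S, frames {L,Z,U}
Hits: 3 of 12 references → 3/12 = 0.2500.

0.25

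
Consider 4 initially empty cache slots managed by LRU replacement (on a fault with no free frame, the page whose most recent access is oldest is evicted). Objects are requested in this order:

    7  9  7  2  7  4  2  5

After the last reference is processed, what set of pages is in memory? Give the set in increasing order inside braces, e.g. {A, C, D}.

{2, 4, 5, 7}

7: fault, frames (7)
9: fault, frames (7 9)
7: hit
2: fault, frames (9 7 2)
7: hit
4: fault, frames (9 2 7 4)
2: hit
5: fault, evict 9, frames (7 4 2 5)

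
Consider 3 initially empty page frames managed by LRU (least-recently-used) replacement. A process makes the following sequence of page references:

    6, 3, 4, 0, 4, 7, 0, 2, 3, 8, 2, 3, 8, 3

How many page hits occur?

6

6: fault, frames [6]
3: fault, frames [6, 3]
4: fault, frames [6, 3, 4]
0: fault, evict 6, frames [3, 4, 0]
4: hit
7: fault, evict 3, frames [0, 4, 7]
0: hit
2: fault, evict 4, frames [7, 0, 2]
3: fault, evict 7, frames [0, 2, 3]
8: fault, evict 0, frames [2, 3, 8]
2: hit
3: hit
8: hit
3: hit
Hits: 6.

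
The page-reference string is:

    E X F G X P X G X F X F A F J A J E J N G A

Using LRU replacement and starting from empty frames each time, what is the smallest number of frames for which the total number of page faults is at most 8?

7

f=1: 22 faults
f=2: 15 faults
f=3: 12 faults
f=4: 11 faults
f=5: 10 faults
f=6: 10 faults
f=7: 8 faults
f=8: 8 faults
Smallest f with faults ≤ 8 is 7.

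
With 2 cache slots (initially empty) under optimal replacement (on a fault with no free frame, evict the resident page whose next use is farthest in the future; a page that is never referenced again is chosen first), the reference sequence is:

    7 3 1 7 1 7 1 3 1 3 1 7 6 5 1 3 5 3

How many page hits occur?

7 -> fault, frames (7)
3 -> fault, frames (7 3)
1 -> fault, evict 3, frames (7 1)
7 -> hit
1 -> hit
7 -> hit
1 -> hit
3 -> fault, evict 7, frames (1 3)
1 -> hit
3 -> hit
1 -> hit
7 -> fault, evict 3, frames (1 7)
6 -> fault, evict 7, frames (1 6)
5 -> fault, evict 6, frames (1 5)
1 -> hit
3 -> fault, evict 1, frames (5 3)
5 -> hit
3 -> hit
Hits: 10.

10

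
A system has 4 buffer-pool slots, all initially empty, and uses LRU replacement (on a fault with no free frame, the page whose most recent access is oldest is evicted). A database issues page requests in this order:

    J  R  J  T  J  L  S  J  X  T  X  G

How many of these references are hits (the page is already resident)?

J -> fault, frames (J)
R -> fault, frames (J R)
J -> hit
T -> fault, frames (R J T)
J -> hit
L -> fault, frames (R T J L)
S -> fault, evict R, frames (T J L S)
J -> hit
X -> fault, evict T, frames (L S J X)
T -> fault, evict L, frames (S J X T)
X -> hit
G -> fault, evict S, frames (J T X G)
Hits: 4.

4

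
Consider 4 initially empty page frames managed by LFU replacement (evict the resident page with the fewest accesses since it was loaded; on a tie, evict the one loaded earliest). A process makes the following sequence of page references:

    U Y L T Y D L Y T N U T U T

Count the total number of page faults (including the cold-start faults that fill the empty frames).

U: miss, frames [U]
Y: miss, frames [U, Y]
L: miss, frames [U, Y, L]
T: miss, frames [U, Y, L, T]
Y: hit
D: miss, evict U, frames [Y, L, T, D]
L: hit
Y: hit
T: hit
N: miss, evict D, frames [Y, L, T, N]
U: miss, evict N, frames [Y, L, T, U]
T: hit
U: hit
T: hit
Page faults: 7.

7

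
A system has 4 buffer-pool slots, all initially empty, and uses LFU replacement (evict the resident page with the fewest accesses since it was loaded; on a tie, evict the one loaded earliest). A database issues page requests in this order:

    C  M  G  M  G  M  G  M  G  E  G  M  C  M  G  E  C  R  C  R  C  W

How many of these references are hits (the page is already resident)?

16

C → fault, frames (C)
M → fault, frames (C M)
G → fault, frames (C M G)
M → hit
G → hit
M → hit
G → hit
M → hit
G → hit
E → fault, frames (C M G E)
G → hit
M → hit
C → hit
M → hit
G → hit
E → hit
C → hit
R → fault, evict E, frames (C M G R)
C → hit
R → hit
C → hit
W → fault, evict R, frames (C M G W)
Hits: 16.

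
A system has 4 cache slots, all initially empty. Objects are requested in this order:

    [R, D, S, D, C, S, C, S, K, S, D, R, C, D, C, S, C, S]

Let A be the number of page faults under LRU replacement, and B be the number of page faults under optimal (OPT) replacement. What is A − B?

1

Under LRU: F F F . F . . . F . . F F . . . . . → 7 faults.
Under OPT: F F F . F . . . F . . . F . . . . . → 6 faults.
A − B = 7 − 6 = 1.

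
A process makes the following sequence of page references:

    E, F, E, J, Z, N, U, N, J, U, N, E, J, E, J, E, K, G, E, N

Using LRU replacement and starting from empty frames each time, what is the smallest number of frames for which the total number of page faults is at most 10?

4

f=1: 20 faults
f=2: 15 faults
f=3: 12 faults
f=4: 10 faults
f=5: 8 faults
f=6: 8 faults
f=7: 8 faults
f=8: 8 faults
Smallest f with faults ≤ 10 is 4.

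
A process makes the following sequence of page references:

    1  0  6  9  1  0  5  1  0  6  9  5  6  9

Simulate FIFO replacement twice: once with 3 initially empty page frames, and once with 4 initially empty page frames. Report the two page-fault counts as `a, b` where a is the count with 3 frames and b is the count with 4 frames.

3 frames: F F F F F F F . . F F . . . → 9 faults.
4 frames: F F F F . . F F F F F F . . → 10 faults.
10 > 9: adding a frame increased faults — Belady's anomaly.

9, 10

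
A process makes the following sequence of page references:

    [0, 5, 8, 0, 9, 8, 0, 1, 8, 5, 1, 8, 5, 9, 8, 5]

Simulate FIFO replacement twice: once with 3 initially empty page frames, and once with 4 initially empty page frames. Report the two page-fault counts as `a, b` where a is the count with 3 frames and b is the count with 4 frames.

3 frames: F F F . F . F F F F . . . F . . → 9 faults.
4 frames: F F F . F . . F . . . . . . . . → 5 faults.
5 < 9: adding a frame reduced faults, as is typical.

9, 5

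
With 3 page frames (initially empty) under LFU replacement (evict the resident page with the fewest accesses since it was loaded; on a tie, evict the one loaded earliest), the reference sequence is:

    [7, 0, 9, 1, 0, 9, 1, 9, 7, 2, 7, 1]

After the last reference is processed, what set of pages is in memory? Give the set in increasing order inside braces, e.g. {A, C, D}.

7: miss, frames [7]
0: miss, frames [7, 0]
9: miss, frames [7, 0, 9]
1: miss, evict 7, frames [0, 9, 1]
0: hit
9: hit
1: hit
9: hit
7: miss, evict 0, frames [9, 1, 7]
2: miss, evict 7, frames [9, 1, 2]
7: miss, evict 2, frames [9, 1, 7]
1: hit

{1, 7, 9}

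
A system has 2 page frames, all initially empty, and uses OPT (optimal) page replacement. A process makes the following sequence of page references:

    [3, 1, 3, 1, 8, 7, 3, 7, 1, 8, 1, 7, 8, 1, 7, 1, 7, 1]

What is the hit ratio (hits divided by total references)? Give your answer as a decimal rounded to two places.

0.56

3: miss, frames {3}
1: miss, frames {3,1}
3: hit
1: hit
8: miss, evict 1, frames {3,8}
7: miss, evict 8, frames {3,7}
3: hit
7: hit
1: miss, evict 3, frames {7,1}
8: miss, evict 7, frames {1,8}
1: hit
7: miss, evict 1, frames {8,7}
8: hit
1: miss, evict 8, frames {7,1}
7: hit
1: hit
7: hit
1: hit
Hits: 10 of 18 references → 10/18 = 0.5556.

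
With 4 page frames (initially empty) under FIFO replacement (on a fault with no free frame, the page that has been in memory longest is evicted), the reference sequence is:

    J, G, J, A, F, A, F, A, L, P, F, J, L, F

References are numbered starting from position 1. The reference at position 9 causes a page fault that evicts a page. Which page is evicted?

pos 1: J → fault, frames (J)
pos 2: G → fault, frames (J G)
pos 3: J → hit
pos 4: A → fault, frames (J G A)
pos 5: F → fault, frames (J G A F)
pos 6: A → hit
pos 7: F → hit
pos 8: A → hit
pos 9: L → fault, evict J, frames (G A F L)
At position 9, page J is evicted.

J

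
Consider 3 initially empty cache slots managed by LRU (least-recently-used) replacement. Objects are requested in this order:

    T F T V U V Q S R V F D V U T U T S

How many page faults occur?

13

T -> miss, frames [T]
F -> miss, frames [T, F]
T -> hit
V -> miss, frames [F, T, V]
U -> miss, evict F, frames [T, V, U]
V -> hit
Q -> miss, evict T, frames [U, V, Q]
S -> miss, evict U, frames [V, Q, S]
R -> miss, evict V, frames [Q, S, R]
V -> miss, evict Q, frames [S, R, V]
F -> miss, evict S, frames [R, V, F]
D -> miss, evict R, frames [V, F, D]
V -> hit
U -> miss, evict F, frames [D, V, U]
T -> miss, evict D, frames [V, U, T]
U -> hit
T -> hit
S -> miss, evict V, frames [U, T, S]
Page faults: 13.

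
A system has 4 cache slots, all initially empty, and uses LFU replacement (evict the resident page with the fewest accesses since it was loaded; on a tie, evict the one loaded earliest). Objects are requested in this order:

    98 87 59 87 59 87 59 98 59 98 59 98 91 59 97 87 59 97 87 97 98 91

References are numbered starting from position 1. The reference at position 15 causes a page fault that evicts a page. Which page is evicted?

91

pos 1: 98 -> fault, frames {98}
pos 2: 87 -> fault, frames {98,87}
pos 3: 59 -> fault, frames {98,87,59}
pos 4: 87 -> hit
pos 5: 59 -> hit
pos 6: 87 -> hit
pos 7: 59 -> hit
pos 8: 98 -> hit
pos 9: 59 -> hit
pos 10: 98 -> hit
pos 11: 59 -> hit
pos 12: 98 -> hit
pos 13: 91 -> fault, frames {98,87,59,91}
pos 14: 59 -> hit
pos 15: 97 -> fault, evict 91, frames {98,87,59,97}
At position 15, page 91 is evicted.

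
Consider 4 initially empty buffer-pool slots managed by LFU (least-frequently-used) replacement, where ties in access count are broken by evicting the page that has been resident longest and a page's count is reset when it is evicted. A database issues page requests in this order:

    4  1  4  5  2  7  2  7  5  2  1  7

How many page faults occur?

4 → miss, frames {4}
1 → miss, frames {4,1}
4 → hit
5 → miss, frames {4,1,5}
2 → miss, frames {4,1,5,2}
7 → miss, evict 1, frames {4,5,2,7}
2 → hit
7 → hit
5 → hit
2 → hit
1 → miss, evict 4, frames {5,2,7,1}
7 → hit
Page faults: 6.

6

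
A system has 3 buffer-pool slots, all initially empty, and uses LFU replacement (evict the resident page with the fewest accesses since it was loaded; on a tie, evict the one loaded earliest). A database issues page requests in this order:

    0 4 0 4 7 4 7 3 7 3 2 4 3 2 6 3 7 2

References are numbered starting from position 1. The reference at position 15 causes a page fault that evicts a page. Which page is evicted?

pos 1: 0: miss, frames [0]
pos 2: 4: miss, frames [0, 4]
pos 3: 0: hit
pos 4: 4: hit
pos 5: 7: miss, frames [0, 4, 7]
pos 6: 4: hit
pos 7: 7: hit
pos 8: 3: miss, evict 0, frames [4, 7, 3]
pos 9: 7: hit
pos 10: 3: hit
pos 11: 2: miss, evict 3, frames [4, 7, 2]
pos 12: 4: hit
pos 13: 3: miss, evict 2, frames [4, 7, 3]
pos 14: 2: miss, evict 3, frames [4, 7, 2]
pos 15: 6: miss, evict 2, frames [4, 7, 6]
At position 15, page 2 is evicted.

2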